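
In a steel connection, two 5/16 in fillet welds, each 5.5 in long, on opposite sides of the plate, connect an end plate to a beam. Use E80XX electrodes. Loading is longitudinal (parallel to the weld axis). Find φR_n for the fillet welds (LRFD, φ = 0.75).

E80XX → F_EXX = 80 ksi.
Effective throat t_e = 0.707 × 0.3125 = 0.2209 in.
Total length L = 11 in; A_we = 0.2209 × 11 = 2.43 in².
F_nw = 0.6 F_EXX = 0.6 × 80 = 48 ksi.
φR_n = 0.75 × 48 × 2.43 = 87.49 kip.

φR_n ≈ 87.5 kip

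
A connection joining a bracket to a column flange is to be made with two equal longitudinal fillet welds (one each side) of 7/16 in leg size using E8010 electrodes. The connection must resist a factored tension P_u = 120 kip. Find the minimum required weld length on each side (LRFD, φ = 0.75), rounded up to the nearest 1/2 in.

E80XX → F_EXX = 80 ksi.
Throat t_e = 0.707 × 0.4375 = 0.3093 in.
φr_n = 0.75 × 0.6 × 80 × 0.3093 = 11.14 kip/in.
L_req = P_u / φr_n = 120 / 11.14 = 10.78 in total.
Per side: 10.78 / 2 = 5.388 in.
Round up → use L = 5.5 in on each side.

L = 5.5 in on each side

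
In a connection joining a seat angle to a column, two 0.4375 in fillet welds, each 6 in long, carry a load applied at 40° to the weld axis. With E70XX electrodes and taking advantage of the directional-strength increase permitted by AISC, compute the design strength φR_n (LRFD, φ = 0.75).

E70XX → F_EXX = 70 ksi.
t_e = 0.707 × 0.4375 = 0.3093 in; A_we = 0.3093 × 12 = 3.712 in².
Directional factor: 1.0 + 0.5 sin^1.5(40°) = 1.258.
F_nw = 0.6 × 70 × 1.258 = 52.82 ksi.
φR_n = 0.75 × 52.82 × 3.712 = 147 kip.

φR_n ≈ 147 kip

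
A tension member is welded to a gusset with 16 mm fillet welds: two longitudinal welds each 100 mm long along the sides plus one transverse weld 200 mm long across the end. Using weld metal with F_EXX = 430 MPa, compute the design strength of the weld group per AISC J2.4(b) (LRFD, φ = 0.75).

φR_n ≈ 1030 kN

t_e = 0.707 × 16 = 11.31 mm.
R_nwl = 0.6 × 430 × 11.31 × 200 × 10⁻³ = 583.7 kN (longitudinal, 2 welds).
R_nwt = 0.6 × 430 × 11.31 × 200 × 10⁻³ = 583.7 kN (transverse, base value).
(i) R_nwl + R_nwt = 1167 kN; (ii) 0.85 R_nwl + 1.5 R_nwt = 1372 kN.
R_n = max = 1372 kN [governs: (ii)]; φR_n = 1029 kN.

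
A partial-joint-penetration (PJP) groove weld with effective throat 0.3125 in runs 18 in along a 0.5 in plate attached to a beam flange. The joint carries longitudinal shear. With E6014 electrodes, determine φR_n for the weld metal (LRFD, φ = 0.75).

φR_n ≈ 152 kips

E60XX → F_EXX = 60 ksi.
Effective throat (given) t_e = 0.3125 in.
A_we = 0.3125 × 18 = 5.625 in².
F_nw = 0.6 F_EXX = 36 ksi.
φR_n = 0.75 × 36 × 5.625 = 151.9 kips.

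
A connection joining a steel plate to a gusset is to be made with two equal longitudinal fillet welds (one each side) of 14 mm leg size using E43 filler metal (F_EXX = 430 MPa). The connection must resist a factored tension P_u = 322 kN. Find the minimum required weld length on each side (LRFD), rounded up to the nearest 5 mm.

Throat t_e = 0.707 × 14 = 9.898 mm.
φr_n = 0.75 × 0.6 × 430 × 9.898 × 10⁻³ = 1.915 kN/mm.
L_req = P_u / φr_n = 322 / 1.915 = 168.1 mm total.
Per side: 168.1 / 2 = 84.06 mm.
Round up → use L = 85 mm on each side.

L = 85 mm on each side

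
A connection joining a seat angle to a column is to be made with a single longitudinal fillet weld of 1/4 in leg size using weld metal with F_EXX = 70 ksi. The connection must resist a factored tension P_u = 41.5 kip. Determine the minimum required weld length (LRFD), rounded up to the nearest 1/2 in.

L = 7.5 in

Throat t_e = 0.707 × 0.25 = 0.1767 in.
φr_n = 0.75 × 0.6 × 70 × 0.1767 = 5.568 kip/in.
L_req = P_u / φr_n = 41.5 / 5.568 = 7.454 in total.
Round up → use L = 7.5 in.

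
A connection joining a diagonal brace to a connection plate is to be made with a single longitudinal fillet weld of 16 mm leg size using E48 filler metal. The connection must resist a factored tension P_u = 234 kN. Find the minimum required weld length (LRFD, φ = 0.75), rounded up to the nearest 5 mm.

E48XX → F_EXX = 480 MPa.
Throat t_e = 0.707 × 16 = 11.31 mm.
φr_n = 0.75 × 0.6 × 480 × 11.31 × 10⁻³ = 2.443 kN/mm.
L_req = P_u / φr_n = 234 / 2.443 = 95.77 mm total.
Round up → use L = 100 mm.

L = 100 mm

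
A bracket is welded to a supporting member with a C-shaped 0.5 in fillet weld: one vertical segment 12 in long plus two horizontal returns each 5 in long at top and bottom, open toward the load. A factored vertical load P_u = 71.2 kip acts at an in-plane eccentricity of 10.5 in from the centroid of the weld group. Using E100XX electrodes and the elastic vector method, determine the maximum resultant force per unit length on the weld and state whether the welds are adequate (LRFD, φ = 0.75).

E100XX → F_EXX = 100 ksi.
Total weld length L_w = 22 in. Treat welds as unit-width lines.
Centroid: x̄ = 2×5×2.5 / 22 = 1.136 in from the vertical weld.
Polar moment about centroid: J = I_x + I_y = [12³/12 + 2×5×6²] + [12×1.136² + 2(5³/12 + 5×1.364²)] = 558.9 in³.
Direct shear f_v = P/L_w = 71.2 / 22 = 3.236 kip/in (vertical).
Torsion M = P·e = 71.2 × 10.5 = 747.6 kip·in.
Critical point at (x, y) = (3.864, 6) from centroid. f_tx = M·y/J = 8.025 kip/in; f_ty = M·x/J = 5.168 kip/in.
Resultant f_max = √[f_tx² + (f_v + f_ty)²] = √[8.025² + (3.236 + 5.168)²] = 11.62 kip/in.
Capacity per unit length: φr_n = 0.75 × 0.6 × 100 × (0.707 × 0.5) = 15.91 kip/in.
11.62 ≤ 15.91 → adequate.

f_max ≈ 11.6 kip/in; adequate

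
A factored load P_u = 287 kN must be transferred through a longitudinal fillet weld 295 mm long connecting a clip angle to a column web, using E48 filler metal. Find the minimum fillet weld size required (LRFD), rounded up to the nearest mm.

E48XX → F_EXX = 480 MPa.
Total weld length L = 295 mm.
Required throat t_e = P_u / (φ × 0.6 F_EXX × L) = 287 / (0.75 × 0.6 × 480 × 295 × 10⁻³) = 4.504 mm.
Required leg w = t_e / 0.707 = 6.371 mm → use 7 mm.

w = 7 mm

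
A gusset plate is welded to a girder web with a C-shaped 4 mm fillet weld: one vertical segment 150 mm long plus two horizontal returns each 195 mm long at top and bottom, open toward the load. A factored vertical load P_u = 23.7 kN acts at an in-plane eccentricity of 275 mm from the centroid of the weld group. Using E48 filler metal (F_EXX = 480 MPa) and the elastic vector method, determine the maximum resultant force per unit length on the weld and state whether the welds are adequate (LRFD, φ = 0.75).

Total weld length L_w = 540 mm. Treat welds as unit-width lines.
Centroid: x̄ = 2×195×97.5 / 540 = 70.42 mm from the vertical weld.
Polar moment about centroid: J = I_x + I_y = [150³/12 + 2×195×75²] + [150×70.42² + 2(195³/12 + 195×27.08²)] = 4741000 mm³.
Direct shear f_v = P/L_w = 23.7×10³ / 540 = 43.89 N/mm (vertical).
Torsion M = P·e = 23.7×10³ × 275 = 6517500 N·mm.
Critical point at (x, y) = (124.6, 75) from centroid. f_tx = M·y/J = 103.1 N/mm; f_ty = M·x/J = 171.3 N/mm.
Resultant f_max = √[f_tx² + (f_v + f_ty)²] = √[103.1² + (43.89 + 171.3)²] = 238.6 N/mm.
Capacity per unit length: φr_n = 0.75 × 0.6 × 480 × (0.707 × 4) = 610.8 N/mm.
238.6 ≤ 610.8 → adequate.

f_max ≈ 239 N/mm; adequate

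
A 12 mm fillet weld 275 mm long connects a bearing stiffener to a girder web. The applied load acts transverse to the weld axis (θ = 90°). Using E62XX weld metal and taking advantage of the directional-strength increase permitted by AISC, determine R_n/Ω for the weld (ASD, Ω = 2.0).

E62XX → F_EXX = 620 MPa.
t_e = 0.707 × 12 = 8.484 mm; A_we = 8.484 × 275 = 2333 mm².
Directional factor: 1.0 + 0.5 sin^1.5(90°) = 1.5.
F_nw = 0.6 × 620 × 1.5 = 558 MPa.
R_n/Ω = (558 × 2333) / 2.0 × 10⁻³ = 650.9 kN.

R_n/Ω ≈ 651 kN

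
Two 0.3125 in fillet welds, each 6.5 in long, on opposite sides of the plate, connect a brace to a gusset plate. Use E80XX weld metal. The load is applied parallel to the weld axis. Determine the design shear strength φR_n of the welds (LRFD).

E80XX → F_EXX = 80 ksi.
Effective throat t_e = 0.707 × 0.3125 = 0.2209 in.
Total length L = 13 in; A_we = 0.2209 × 13 = 2.872 in².
F_nw = 0.6 F_EXX = 0.6 × 80 = 48 ksi.
φR_n = 0.75 × 48 × 2.872 = 103.4 kips.

φR_n ≈ 103 kips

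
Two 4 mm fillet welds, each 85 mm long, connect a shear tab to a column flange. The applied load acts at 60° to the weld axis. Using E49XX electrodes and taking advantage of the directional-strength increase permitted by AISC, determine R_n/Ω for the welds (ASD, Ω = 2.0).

R_n/Ω ≈ 99.1 kN

E49XX → F_EXX = 490 MPa.
t_e = 0.707 × 4 = 2.828 mm; A_we = 2.828 × 170 = 480.8 mm².
Directional factor: 1.0 + 0.5 sin^1.5(60°) = 1.403.
F_nw = 0.6 × 490 × 1.403 = 412.5 MPa.
R_n/Ω = (412.5 × 480.8) / 2.0 × 10⁻³ = 99.15 kN.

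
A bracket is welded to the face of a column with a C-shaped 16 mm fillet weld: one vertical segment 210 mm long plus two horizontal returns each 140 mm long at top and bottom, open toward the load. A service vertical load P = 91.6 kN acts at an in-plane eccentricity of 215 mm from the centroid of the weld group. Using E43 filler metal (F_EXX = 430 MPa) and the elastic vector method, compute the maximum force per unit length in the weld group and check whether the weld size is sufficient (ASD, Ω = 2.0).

Total weld length L_w = 490 mm. Treat welds as unit-width lines.
Centroid: x̄ = 2×140×70 / 490 = 40 mm from the vertical weld.
Polar moment about centroid: J = I_x + I_y = [210³/12 + 2×140×105²] + [210×40² + 2(140³/12 + 140×30²)] = 4904000 mm³.
Direct shear f_v = P/L_w = 91.6×10³ / 490 = 186.9 N/mm (vertical).
Torsion M = P·e = 91.6×10³ × 215 = 19694000 N·mm.
Critical point at (x, y) = (100, 105) from centroid. f_tx = M·y/J = 421.7 N/mm; f_ty = M·x/J = 401.6 N/mm.
Resultant f_max = √[f_tx² + (f_v + f_ty)²] = √[421.7² + (186.9 + 401.6)²] = 724 N/mm.
Capacity per unit length: r_n/Ω = (1/2.0) × 0.6 × 430 × (0.707 × 16) = 1459 N/mm.
724 ≤ 1459 → adequate.

f_max ≈ 724 N/mm; adequate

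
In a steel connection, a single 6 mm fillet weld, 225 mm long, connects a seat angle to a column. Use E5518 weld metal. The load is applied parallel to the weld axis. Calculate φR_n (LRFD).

E55XX → F_EXX = 550 MPa.
Effective throat t_e = 0.707 × 6 = 4.242 mm.
Total length L = 225 mm; A_we = 4.242 × 225 = 954.5 mm².
F_nw = 0.6 F_EXX = 0.6 × 550 = 330 MPa.
φR_n = 0.75 × 330 × 954.5 × 10⁻³ = 236.2 kN.

φR_n ≈ 236 kN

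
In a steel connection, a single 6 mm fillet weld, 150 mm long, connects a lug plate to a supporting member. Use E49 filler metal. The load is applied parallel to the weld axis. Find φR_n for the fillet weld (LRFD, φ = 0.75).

φR_n ≈ 140 kN

E49XX → F_EXX = 490 MPa.
Effective throat t_e = 0.707 × 6 = 4.242 mm.
Total length L = 150 mm; A_we = 4.242 × 150 = 636.3 mm².
F_nw = 0.6 F_EXX = 0.6 × 490 = 294 MPa.
φR_n = 0.75 × 294 × 636.3 × 10⁻³ = 140.3 kN.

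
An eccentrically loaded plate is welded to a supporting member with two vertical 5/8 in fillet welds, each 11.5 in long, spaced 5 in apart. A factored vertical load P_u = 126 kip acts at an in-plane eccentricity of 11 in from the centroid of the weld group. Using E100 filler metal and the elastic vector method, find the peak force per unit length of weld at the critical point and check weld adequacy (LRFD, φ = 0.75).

E100XX → F_EXX = 100 ksi.
Total weld length L_w = 23 in. Treat welds as unit-width lines.
Polar moment about centroid: J = 2[d³/12 + d(b/2)²] = 2[11.5³/12 + 11.5×2.5²] = 397.2 in³.
Direct shear f_v = P/L_w = 126 / 23 = 5.478 kip/in (vertical).
Torsion M = P·e = 126 × 11 = 1386 kip·in.
Critical point at (x, y) = (2.5, 5.75) from centroid. f_tx = M·y/J = 20.06 kip/in; f_ty = M·x/J = 8.723 kip/in.
Resultant f_max = √[f_tx² + (f_v + f_ty)²] = √[20.06² + (5.478 + 8.723)²] = 24.58 kip/in.
Capacity per unit length: φr_n = 0.75 × 0.6 × 100 × (0.707 × 0.625) = 19.88 kip/in.
24.58 > 19.88 → NOT adequate.

f_max ≈ 24.6 kip/in; NOT adequate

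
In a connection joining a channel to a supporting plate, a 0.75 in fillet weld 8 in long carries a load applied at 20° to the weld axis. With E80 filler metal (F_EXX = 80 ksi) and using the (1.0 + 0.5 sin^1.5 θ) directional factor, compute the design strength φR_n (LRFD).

φR_n ≈ 168 kip

t_e = 0.707 × 0.75 = 0.5302 in; A_we = 0.5302 × 8 = 4.242 in².
Directional factor: 1.0 + 0.5 sin^1.5(20°) = 1.1.
F_nw = 0.6 × 80 × 1.1 = 52.8 ksi.
φR_n = 0.75 × 52.8 × 4.242 = 168 kip.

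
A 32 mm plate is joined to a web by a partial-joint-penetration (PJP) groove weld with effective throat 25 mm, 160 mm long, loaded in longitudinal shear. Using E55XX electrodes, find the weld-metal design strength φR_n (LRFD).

E55XX → F_EXX = 550 MPa.
Effective throat (given) t_e = 25 mm.
A_we = 25 × 160 = 4000 mm².
F_nw = 0.6 F_EXX = 330 MPa.
φR_n = 0.75 × 330 × 4000 × 10⁻³ = 990 kN.

φR_n ≈ 990 kN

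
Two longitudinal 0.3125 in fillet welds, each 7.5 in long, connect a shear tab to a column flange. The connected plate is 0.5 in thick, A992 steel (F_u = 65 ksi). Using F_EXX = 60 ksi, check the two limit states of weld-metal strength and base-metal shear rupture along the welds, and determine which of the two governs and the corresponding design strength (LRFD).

φR_n ≈ 89.5 kip (weld metal governs)

t_e = 0.707 × 0.3125 = 0.2209 in; L = 15 in.
Weld metal: φR_n = 0.75 × 0.6 × 60 × 0.2209 × 15 = 89.48 kip.
Base metal (shear rupture): φR_n = 0.75 × 0.6 × 65 × 0.5 × 15 = 219.4 kip.
Governing: weld metal.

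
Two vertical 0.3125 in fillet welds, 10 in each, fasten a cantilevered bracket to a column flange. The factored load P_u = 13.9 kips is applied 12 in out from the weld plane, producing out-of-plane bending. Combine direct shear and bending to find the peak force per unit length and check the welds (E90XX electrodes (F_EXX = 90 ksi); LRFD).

L_w = 2 × 10 = 20 in; section modulus (unit throat) S = 2 × L²/6 = 33.33 in².
Direct shear f_v = P/L_w = 13.9/20 = 0.695 kip/in.
Moment M = P × e = 13.9 × 12 = 166.8 kip·in; bending f_b = M/S = 5.004 kip/in.
f_max = √(f_v² + f_b²) = √(0.695² + 5.004²) = 5.052 kip/in.
φr_n = 0.75 × 0.6 × 90 × (0.707 × 0.3125) = 8.948 kip/in → adequate.

f_max ≈ 5.05 kip/in; adequate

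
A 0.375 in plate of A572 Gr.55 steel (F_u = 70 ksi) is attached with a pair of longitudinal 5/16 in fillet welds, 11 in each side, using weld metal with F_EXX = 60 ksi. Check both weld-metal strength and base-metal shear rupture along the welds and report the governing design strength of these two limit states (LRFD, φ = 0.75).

φR_n ≈ 131 kip (weld metal governs)

t_e = 0.707 × 0.3125 = 0.2209 in; L = 22 in.
Weld metal: φR_n = 0.75 × 0.6 × 60 × 0.2209 × 22 = 131.2 kip.
Base metal (shear rupture): φR_n = 0.75 × 0.6 × 70 × 0.375 × 22 = 259.9 kip.
Governing: weld metal.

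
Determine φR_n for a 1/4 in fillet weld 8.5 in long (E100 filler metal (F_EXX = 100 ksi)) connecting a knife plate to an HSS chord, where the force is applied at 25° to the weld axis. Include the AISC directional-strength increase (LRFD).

φR_n ≈ 76.9 kip

t_e = 0.707 × 0.25 = 0.1767 in; A_we = 0.1767 × 8.5 = 1.502 in².
Directional factor: 1.0 + 0.5 sin^1.5(25°) = 1.137.
F_nw = 0.6 × 100 × 1.137 = 68.24 ksi.
φR_n = 0.75 × 68.24 × 1.502 = 76.89 kip.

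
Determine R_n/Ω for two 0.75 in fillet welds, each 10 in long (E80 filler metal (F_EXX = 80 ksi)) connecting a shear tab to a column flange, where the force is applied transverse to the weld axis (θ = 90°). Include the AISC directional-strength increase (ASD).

R_n/Ω ≈ 382 kip

t_e = 0.707 × 0.75 = 0.5302 in; A_we = 0.5302 × 20 = 10.61 in².
Directional factor: 1.0 + 0.5 sin^1.5(90°) = 1.5.
F_nw = 0.6 × 80 × 1.5 = 72 ksi.
R_n/Ω = (72 × 10.61) / 2.0 = 381.8 kip.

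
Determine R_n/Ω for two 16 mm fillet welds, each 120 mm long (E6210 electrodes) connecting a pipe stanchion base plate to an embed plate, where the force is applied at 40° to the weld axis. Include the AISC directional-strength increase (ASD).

R_n/Ω ≈ 635 kN

E62XX → F_EXX = 620 MPa.
t_e = 0.707 × 16 = 11.31 mm; A_we = 11.31 × 240 = 2715 mm².
Directional factor: 1.0 + 0.5 sin^1.5(40°) = 1.258.
F_nw = 0.6 × 620 × 1.258 = 467.9 MPa.
R_n/Ω = (467.9 × 2715) / 2.0 × 10⁻³ = 635.1 kN.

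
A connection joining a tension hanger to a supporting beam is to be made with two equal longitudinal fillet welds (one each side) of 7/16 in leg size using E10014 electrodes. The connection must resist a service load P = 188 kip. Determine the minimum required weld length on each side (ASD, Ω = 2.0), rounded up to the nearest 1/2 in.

L = 10.5 in on each side

E100XX → F_EXX = 100 ksi.
Throat t_e = 0.707 × 0.4375 = 0.3093 in.
r_n/Ω = (0.6 × 100 × 0.3093) / 2.0 = 9.279 kip/in.
L_req = P / (r_n/Ω) = 188 / 9.279 = 20.26 in total.
Per side: 20.26 / 2 = 10.13 in.
Round up → use L = 10.5 in on each side.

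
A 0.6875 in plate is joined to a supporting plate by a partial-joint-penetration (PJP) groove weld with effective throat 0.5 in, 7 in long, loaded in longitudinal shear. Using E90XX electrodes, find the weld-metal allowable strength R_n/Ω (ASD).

E90XX → F_EXX = 90 ksi.
Effective throat (given) t_e = 0.5 in.
A_we = 0.5 × 7 = 3.5 in².
F_nw = 0.6 F_EXX = 54 ksi.
R_n/Ω = (54 × 3.5) / 2.0 = 94.5 kips.

R_n/Ω ≈ 94.5 kips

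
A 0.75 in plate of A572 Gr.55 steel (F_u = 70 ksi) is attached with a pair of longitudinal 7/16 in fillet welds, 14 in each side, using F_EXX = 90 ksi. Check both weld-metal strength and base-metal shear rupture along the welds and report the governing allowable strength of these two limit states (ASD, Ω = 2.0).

R_n/Ω ≈ 234 kip (weld metal governs)

t_e = 0.707 × 0.4375 = 0.3093 in; L = 28 in.
Weld metal: R_n/Ω = (1/2.0) × 0.6 × 90 × 0.3093 × 28 = 233.8 kip.
Base metal (shear rupture): R_n/Ω = (1/2.0) × 0.6 × 70 × 0.75 × 28 = 441 kip.
Governing: weld metal.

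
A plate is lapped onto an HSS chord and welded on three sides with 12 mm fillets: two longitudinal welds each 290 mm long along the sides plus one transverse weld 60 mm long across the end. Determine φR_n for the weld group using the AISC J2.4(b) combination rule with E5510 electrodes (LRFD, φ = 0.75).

E55XX → F_EXX = 550 MPa.
t_e = 0.707 × 12 = 8.484 mm.
R_nwl = 0.6 × 550 × 8.484 × 580 × 10⁻³ = 1624 kN (longitudinal, 2 welds).
R_nwt = 0.6 × 550 × 8.484 × 60 × 10⁻³ = 168 kN (transverse, base value).
(i) R_nwl + R_nwt = 1792 kN; (ii) 0.85 R_nwl + 1.5 R_nwt = 1632 kN.
R_n = max = 1792 kN [governs: (i)]; φR_n = 1344 kN.

φR_n ≈ 1340 kN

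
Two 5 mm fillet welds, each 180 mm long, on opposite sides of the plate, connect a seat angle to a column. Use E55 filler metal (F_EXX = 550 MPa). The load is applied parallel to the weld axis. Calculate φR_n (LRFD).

φR_n ≈ 315 kN

Effective throat t_e = 0.707 × 5 = 3.535 mm.
Total length L = 360 mm; A_we = 3.535 × 360 = 1273 mm².
F_nw = 0.6 F_EXX = 0.6 × 550 = 330 MPa.
φR_n = 0.75 × 330 × 1273 × 10⁻³ = 315 kN.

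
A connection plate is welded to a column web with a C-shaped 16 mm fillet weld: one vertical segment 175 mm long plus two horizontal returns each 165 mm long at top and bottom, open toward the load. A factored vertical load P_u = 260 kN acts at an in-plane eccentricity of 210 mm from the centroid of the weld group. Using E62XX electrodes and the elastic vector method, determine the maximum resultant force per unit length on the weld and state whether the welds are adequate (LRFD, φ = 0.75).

f_max ≈ 2140 N/mm; adequate

E62XX → F_EXX = 620 MPa.
Total weld length L_w = 505 mm. Treat welds as unit-width lines.
Centroid: x̄ = 2×165×82.5 / 505 = 53.91 mm from the vertical weld.
Polar moment about centroid: J = I_x + I_y = [175³/12 + 2×165×87.5²] + [175×53.91² + 2(165³/12 + 165×28.59²)] = 4500000 mm³.
Direct shear f_v = P/L_w = 260×10³ / 505 = 514.9 N/mm (vertical).
Torsion M = P·e = 260×10³ × 210 = 54600000 N·mm.
Critical point at (x, y) = (111.1, 87.5) from centroid. f_tx = M·y/J = 1062 N/mm; f_ty = M·x/J = 1348 N/mm.
Resultant f_max = √[f_tx² + (f_v + f_ty)²] = √[1062² + (514.9 + 1348)²] = 2144 N/mm.
Capacity per unit length: φr_n = 0.75 × 0.6 × 620 × (0.707 × 16) = 3156 N/mm.
2144 ≤ 3156 → adequate.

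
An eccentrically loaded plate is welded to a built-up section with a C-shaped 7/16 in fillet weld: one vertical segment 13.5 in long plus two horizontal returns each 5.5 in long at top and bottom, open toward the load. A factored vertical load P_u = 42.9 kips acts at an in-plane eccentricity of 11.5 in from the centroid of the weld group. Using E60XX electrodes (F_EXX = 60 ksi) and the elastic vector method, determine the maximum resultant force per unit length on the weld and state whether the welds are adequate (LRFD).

Total weld length L_w = 24.5 in. Treat welds as unit-width lines.
Centroid: x̄ = 2×5.5×2.75 / 24.5 = 1.235 in from the vertical weld.
Polar moment about centroid: J = I_x + I_y = [13.5³/12 + 2×5.5×6.75²] + [13.5×1.235² + 2(5.5³/12 + 5.5×1.515²)] = 779.8 in³.
Direct shear f_v = P/L_w = 42.9 / 24.5 = 1.751 kip/in (vertical).
Torsion M = P·e = 42.9 × 11.5 = 493.35 kip·in.
Critical point at (x, y) = (4.265, 6.75) from centroid. f_tx = M·y/J = 4.271 kip/in; f_ty = M·x/J = 2.699 kip/in.
Resultant f_max = √[f_tx² + (f_v + f_ty)²] = √[4.271² + (1.751 + 2.699)²] = 6.167 kip/in.
Capacity per unit length: φr_n = 0.75 × 0.6 × 60 × (0.707 × 0.4375) = 8.351 kip/in.
6.167 ≤ 8.351 → adequate.

f_max ≈ 6.17 kip/in; adequate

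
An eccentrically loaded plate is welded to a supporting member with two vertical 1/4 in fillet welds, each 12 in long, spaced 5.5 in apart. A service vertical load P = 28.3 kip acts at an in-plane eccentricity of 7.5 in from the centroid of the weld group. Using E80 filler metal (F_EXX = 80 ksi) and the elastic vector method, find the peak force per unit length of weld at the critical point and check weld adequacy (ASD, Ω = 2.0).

f_max ≈ 3.64 kip/in; adequate

Total weld length L_w = 24 in. Treat welds as unit-width lines.
Polar moment about centroid: J = 2[d³/12 + d(b/2)²] = 2[12³/12 + 12×2.75²] = 469.5 in³.
Direct shear f_v = P/L_w = 28.3 / 24 = 1.179 kip/in (vertical).
Torsion M = P·e = 28.3 × 7.5 = 212.25 kip·in.
Critical point at (x, y) = (2.75, 6) from centroid. f_tx = M·y/J = 2.712 kip/in; f_ty = M·x/J = 1.243 kip/in.
Resultant f_max = √[f_tx² + (f_v + f_ty)²] = √[2.712² + (1.179 + 1.243)²] = 3.637 kip/in.
Capacity per unit length: r_n/Ω = (1/2.0) × 0.6 × 80 × (0.707 × 0.25) = 4.242 kip/in.
3.637 ≤ 4.242 → adequate.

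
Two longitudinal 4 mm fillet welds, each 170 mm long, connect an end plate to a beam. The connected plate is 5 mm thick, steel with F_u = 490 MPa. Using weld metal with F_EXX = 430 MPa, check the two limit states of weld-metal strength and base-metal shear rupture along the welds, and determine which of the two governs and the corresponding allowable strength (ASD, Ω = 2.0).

t_e = 0.707 × 4 = 2.828 mm; L = 340 mm.
Weld metal: R_n/Ω = (1/2.0) × 0.6 × 430 × 2.828 × 340 × 10⁻³ = 124 kN.
Base metal (shear rupture): R_n/Ω = (1/2.0) × 0.6 × 490 × 5 × 340 × 10⁻³ = 249.9 kN.
Governing: weld metal.

R_n/Ω ≈ 124 kN (weld metal governs)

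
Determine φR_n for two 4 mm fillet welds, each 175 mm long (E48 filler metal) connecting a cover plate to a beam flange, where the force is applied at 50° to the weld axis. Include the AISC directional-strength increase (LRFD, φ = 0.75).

E48XX → F_EXX = 480 MPa.
t_e = 0.707 × 4 = 2.828 mm; A_we = 2.828 × 350 = 989.8 mm².
Directional factor: 1.0 + 0.5 sin^1.5(50°) = 1.335.
F_nw = 0.6 × 480 × 1.335 = 384.5 MPa.
φR_n = 0.75 × 384.5 × 989.8 × 10⁻³ = 285.5 kN.

φR_n ≈ 285 kN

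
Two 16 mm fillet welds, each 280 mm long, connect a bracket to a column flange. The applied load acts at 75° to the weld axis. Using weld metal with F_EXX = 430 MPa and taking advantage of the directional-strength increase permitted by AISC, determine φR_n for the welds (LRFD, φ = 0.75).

t_e = 0.707 × 16 = 11.31 mm; A_we = 11.31 × 560 = 6335 mm².
Directional factor: 1.0 + 0.5 sin^1.5(75°) = 1.475.
F_nw = 0.6 × 430 × 1.475 = 380.5 MPa.
φR_n = 0.75 × 380.5 × 6335 × 10⁻³ = 1808 kN.

φR_n ≈ 1810 kN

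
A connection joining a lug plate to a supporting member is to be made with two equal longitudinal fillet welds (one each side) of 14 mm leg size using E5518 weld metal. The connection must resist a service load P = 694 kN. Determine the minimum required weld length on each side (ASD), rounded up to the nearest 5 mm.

E55XX → F_EXX = 550 MPa.
Throat t_e = 0.707 × 14 = 9.898 mm.
r_n/Ω = (0.6 × 550 × 9.898) / 2.0 = 1633 N/mm = 1.633 kN/mm.
L_req = P / (r_n/Ω) = 694 / 1.633 = 424.9 mm total.
Per side: 424.9 / 2 = 212.5 mm.
Round up → use L = 215 mm on each side.

L = 215 mm on each side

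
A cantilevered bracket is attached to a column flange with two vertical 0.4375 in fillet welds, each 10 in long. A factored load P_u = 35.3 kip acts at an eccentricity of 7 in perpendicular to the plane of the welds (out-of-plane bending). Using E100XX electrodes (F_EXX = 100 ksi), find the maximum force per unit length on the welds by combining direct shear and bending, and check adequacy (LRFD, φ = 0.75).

f_max ≈ 7.62 kip/in; adequate

L_w = 2 × 10 = 20 in; section modulus (unit throat) S = 2 × L²/6 = 33.33 in².
Direct shear f_v = P/L_w = 35.3/20 = 1.765 kip/in.
Moment M = P × e = 35.3 × 7 = 247.1 kip·in; bending f_b = M/S = 7.413 kip/in.
f_max = √(f_v² + f_b²) = √(1.765² + 7.413²) = 7.62 kip/in.
φr_n = 0.75 × 0.6 × 100 × (0.707 × 0.4375) = 13.92 kip/in → adequate.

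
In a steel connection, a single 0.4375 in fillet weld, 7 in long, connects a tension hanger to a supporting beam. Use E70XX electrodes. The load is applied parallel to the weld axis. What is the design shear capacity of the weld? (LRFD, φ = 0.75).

φR_n ≈ 68.2 kips

E70XX → F_EXX = 70 ksi.
Effective throat t_e = 0.707 × 0.4375 = 0.3093 in.
Total length L = 7 in; A_we = 0.3093 × 7 = 2.165 in².
F_nw = 0.6 F_EXX = 0.6 × 70 = 42 ksi.
φR_n = 0.75 × 42 × 2.165 = 68.2 kips.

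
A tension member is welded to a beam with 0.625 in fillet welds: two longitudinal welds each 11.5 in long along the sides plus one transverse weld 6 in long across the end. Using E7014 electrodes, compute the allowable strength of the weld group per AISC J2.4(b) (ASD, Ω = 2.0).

E70XX → F_EXX = 70 ksi.
t_e = 0.707 × 0.625 = 0.4419 in.
R_nwl = 0.6 × 70 × 0.4419 × 23 = 426.9 kips (longitudinal, 2 welds).
R_nwt = 0.6 × 70 × 0.4419 × 6 = 111.4 kips (transverse, base value).
(i) R_nwl + R_nwt = 538.2 kips; (ii) 0.85 R_nwl + 1.5 R_nwt = 529.9 kips.
R_n = max = 538.2 kips [governs: (i)]; R_n/Ω = 269.1 kips.

R_n/Ω ≈ 269 kips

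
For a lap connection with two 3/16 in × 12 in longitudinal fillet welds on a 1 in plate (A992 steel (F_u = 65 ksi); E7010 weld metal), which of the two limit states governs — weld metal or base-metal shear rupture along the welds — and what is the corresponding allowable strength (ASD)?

E70XX → F_EXX = 70 ksi.
t_e = 0.707 × 0.1875 = 0.1326 in; L = 24 in.
Weld metal: R_n/Ω = (1/2.0) × 0.6 × 70 × 0.1326 × 24 = 66.81 kip.
Base metal (shear rupture): R_n/Ω = (1/2.0) × 0.6 × 65 × 1 × 24 = 468 kip.
Governing: weld metal.

R_n/Ω ≈ 66.8 kip (weld metal governs)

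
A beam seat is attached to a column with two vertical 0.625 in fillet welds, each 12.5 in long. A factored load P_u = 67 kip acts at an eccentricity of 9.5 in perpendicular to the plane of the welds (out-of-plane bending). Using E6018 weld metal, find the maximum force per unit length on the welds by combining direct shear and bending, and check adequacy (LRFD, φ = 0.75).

E60XX → F_EXX = 60 ksi.
L_w = 2 × 12.5 = 25 in; section modulus (unit throat) S = 2 × L²/6 = 52.08 in².
Direct shear f_v = P/L_w = 67/25 = 2.68 kip/in.
Moment M = P × e = 67 × 9.5 = 636.5 kip·in; bending f_b = M/S = 12.22 kip/in.
f_max = √(f_v² + f_b²) = √(2.68² + 12.22²) = 12.51 kip/in.
φr_n = 0.75 × 0.6 × 60 × (0.707 × 0.625) = 11.93 kip/in → NOT adequate.

f_max ≈ 12.5 kip/in; NOT adequate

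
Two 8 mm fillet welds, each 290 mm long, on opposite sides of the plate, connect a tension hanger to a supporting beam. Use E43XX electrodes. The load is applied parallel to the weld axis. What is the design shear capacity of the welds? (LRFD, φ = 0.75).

E43XX → F_EXX = 430 MPa.
Effective throat t_e = 0.707 × 8 = 5.656 mm.
Total length L = 580 mm; A_we = 5.656 × 580 = 3280 mm².
F_nw = 0.6 F_EXX = 0.6 × 430 = 258 MPa.
φR_n = 0.75 × 258 × 3280 × 10⁻³ = 634.8 kN.

φR_n ≈ 635 kN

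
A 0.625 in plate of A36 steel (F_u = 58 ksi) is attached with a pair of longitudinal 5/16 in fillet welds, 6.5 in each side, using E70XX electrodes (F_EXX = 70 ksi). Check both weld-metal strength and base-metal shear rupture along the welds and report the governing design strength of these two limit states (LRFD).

φR_n ≈ 90.5 kips (weld metal governs)

t_e = 0.707 × 0.3125 = 0.2209 in; L = 13 in.
Weld metal: φR_n = 0.75 × 0.6 × 70 × 0.2209 × 13 = 90.47 kips.
Base metal (shear rupture): φR_n = 0.75 × 0.6 × 58 × 0.625 × 13 = 212.1 kips.
Governing: weld metal.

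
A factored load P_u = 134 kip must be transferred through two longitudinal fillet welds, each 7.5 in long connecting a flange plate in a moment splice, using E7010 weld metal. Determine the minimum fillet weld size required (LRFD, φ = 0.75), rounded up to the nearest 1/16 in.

E70XX → F_EXX = 70 ksi.
Total weld length L = 15 in.
Required throat t_e = P_u / (φ × 0.6 F_EXX × L) = 134 / (0.75 × 0.6 × 70 × 15) = 0.2836 in.
Required leg w = t_e / 0.707 = 0.4011 in → use 7/16 in.

w = 7/16 in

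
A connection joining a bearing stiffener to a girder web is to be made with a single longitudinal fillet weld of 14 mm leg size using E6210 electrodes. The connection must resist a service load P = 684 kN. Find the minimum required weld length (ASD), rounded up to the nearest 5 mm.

L = 375 mm

E62XX → F_EXX = 620 MPa.
Throat t_e = 0.707 × 14 = 9.898 mm.
r_n/Ω = (0.6 × 620 × 9.898) / 2.0 = 1841 N/mm = 1.841 kN/mm.
L_req = P / (r_n/Ω) = 684 / 1.841 = 371.5 mm total.
Round up → use L = 375 mm.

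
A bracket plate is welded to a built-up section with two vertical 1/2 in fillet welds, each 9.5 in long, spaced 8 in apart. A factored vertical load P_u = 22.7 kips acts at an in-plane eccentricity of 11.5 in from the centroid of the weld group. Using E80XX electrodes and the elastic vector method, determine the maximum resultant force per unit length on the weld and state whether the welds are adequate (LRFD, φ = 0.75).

E80XX → F_EXX = 80 ksi.
Total weld length L_w = 19 in. Treat welds as unit-width lines.
Polar moment about centroid: J = 2[d³/12 + d(b/2)²] = 2[9.5³/12 + 9.5×4²] = 446.9 in³.
Direct shear f_v = P/L_w = 22.7 / 19 = 1.195 kip/in (vertical).
Torsion M = P·e = 22.7 × 11.5 = 261.05 kip·in.
Critical point at (x, y) = (4, 4.75) from centroid. f_tx = M·y/J = 2.775 kip/in; f_ty = M·x/J = 2.337 kip/in.
Resultant f_max = √[f_tx² + (f_v + f_ty)²] = √[2.775² + (1.195 + 2.337)²] = 4.491 kip/in.
Capacity per unit length: φr_n = 0.75 × 0.6 × 80 × (0.707 × 0.5) = 12.73 kip/in.
4.491 ≤ 12.73 → adequate.

f_max ≈ 4.49 kip/in; adequate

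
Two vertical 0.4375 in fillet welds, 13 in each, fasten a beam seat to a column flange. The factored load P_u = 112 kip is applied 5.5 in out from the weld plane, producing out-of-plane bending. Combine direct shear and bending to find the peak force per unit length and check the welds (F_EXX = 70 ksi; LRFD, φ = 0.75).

L_w = 2 × 13 = 26 in; section modulus (unit throat) S = 2 × L²/6 = 56.33 in².
Direct shear f_v = P/L_w = 112/26 = 4.308 kip/in.
Moment M = P × e = 112 × 5.5 = 616 kip·in; bending f_b = M/S = 10.93 kip/in.
f_max = √(f_v² + f_b²) = √(4.308² + 10.93²) = 11.75 kip/in.
φr_n = 0.75 × 0.6 × 70 × (0.707 × 0.4375) = 9.743 kip/in → NOT adequate.

f_max ≈ 11.8 kip/in; NOT adequate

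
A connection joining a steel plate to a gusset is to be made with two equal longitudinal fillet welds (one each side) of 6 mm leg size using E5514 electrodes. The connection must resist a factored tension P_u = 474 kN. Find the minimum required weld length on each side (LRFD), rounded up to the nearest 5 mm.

E55XX → F_EXX = 550 MPa.
Throat t_e = 0.707 × 6 = 4.242 mm.
φr_n = 0.75 × 0.6 × 550 × 4.242 × 10⁻³ = 1.05 kN/mm.
L_req = P_u / φr_n = 474 / 1.05 = 451.5 mm total.
Per side: 451.5 / 2 = 225.7 mm.
Round up → use L = 230 mm on each side.

L = 230 mm on each side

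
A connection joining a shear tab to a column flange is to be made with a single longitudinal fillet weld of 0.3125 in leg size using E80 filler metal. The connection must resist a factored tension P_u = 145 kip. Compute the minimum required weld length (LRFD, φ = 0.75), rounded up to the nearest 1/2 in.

E80XX → F_EXX = 80 ksi.
Throat t_e = 0.707 × 0.3125 = 0.2209 in.
φr_n = 0.75 × 0.6 × 80 × 0.2209 = 7.954 kip/in.
L_req = P_u / φr_n = 145 / 7.954 = 18.23 in total.
Round up → use L = 18.5 in.

L = 18.5 in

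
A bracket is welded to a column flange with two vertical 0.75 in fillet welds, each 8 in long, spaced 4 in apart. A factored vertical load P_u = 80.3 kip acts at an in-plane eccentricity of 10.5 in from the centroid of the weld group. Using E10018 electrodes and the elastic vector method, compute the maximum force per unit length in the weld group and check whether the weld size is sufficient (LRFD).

E100XX → F_EXX = 100 ksi.
Total weld length L_w = 16 in. Treat welds as unit-width lines.
Polar moment about centroid: J = 2[d³/12 + d(b/2)²] = 2[8³/12 + 8×2²] = 149.3 in³.
Direct shear f_v = P/L_w = 80.3 / 16 = 5.019 kip/in (vertical).
Torsion M = P·e = 80.3 × 10.5 = 843.15 kip·in.
Critical point at (x, y) = (2, 4) from centroid. f_tx = M·y/J = 22.58 kip/in; f_ty = M·x/J = 11.29 kip/in.
Resultant f_max = √[f_tx² + (f_v + f_ty)²] = √[22.58² + (5.019 + 11.29)²] = 27.86 kip/in.
Capacity per unit length: φr_n = 0.75 × 0.6 × 100 × (0.707 × 0.75) = 23.86 kip/in.
27.86 > 23.86 → NOT adequate.

f_max ≈ 27.9 kip/in; NOT adequate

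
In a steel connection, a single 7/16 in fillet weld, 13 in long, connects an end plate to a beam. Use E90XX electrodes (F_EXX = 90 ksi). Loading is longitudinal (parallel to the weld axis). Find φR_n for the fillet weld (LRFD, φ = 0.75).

φR_n ≈ 163 kips

Effective throat t_e = 0.707 × 0.4375 = 0.3093 in.
Total length L = 13 in; A_we = 0.3093 × 13 = 4.021 in².
F_nw = 0.6 F_EXX = 0.6 × 90 = 54 ksi.
φR_n = 0.75 × 54 × 4.021 = 162.9 kips.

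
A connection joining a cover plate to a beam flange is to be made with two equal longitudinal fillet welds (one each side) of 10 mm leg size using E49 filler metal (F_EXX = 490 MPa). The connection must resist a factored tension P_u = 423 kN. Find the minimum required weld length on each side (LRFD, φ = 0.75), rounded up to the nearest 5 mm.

Throat t_e = 0.707 × 10 = 7.07 mm.
φr_n = 0.75 × 0.6 × 490 × 7.07 × 10⁻³ = 1.559 kN/mm.
L_req = P_u / φr_n = 423 / 1.559 = 271.3 mm total.
Per side: 271.3 / 2 = 135.7 mm.
Round up → use L = 140 mm on each side.

L = 140 mm on each side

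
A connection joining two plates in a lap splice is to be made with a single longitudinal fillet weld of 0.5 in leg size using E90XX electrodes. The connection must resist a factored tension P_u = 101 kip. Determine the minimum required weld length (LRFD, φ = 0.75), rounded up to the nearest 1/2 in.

L = 7.5 in

E90XX → F_EXX = 90 ksi.
Throat t_e = 0.707 × 0.5 = 0.3535 in.
φr_n = 0.75 × 0.6 × 90 × 0.3535 = 14.32 kip/in.
L_req = P_u / φr_n = 101 / 14.32 = 7.055 in total.
Round up → use L = 7.5 in.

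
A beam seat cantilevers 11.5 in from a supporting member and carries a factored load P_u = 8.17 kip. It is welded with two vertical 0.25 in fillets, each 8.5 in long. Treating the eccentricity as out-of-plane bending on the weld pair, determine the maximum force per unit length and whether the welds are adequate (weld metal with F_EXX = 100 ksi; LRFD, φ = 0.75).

L_w = 2 × 8.5 = 17 in; section modulus (unit throat) S = 2 × L²/6 = 24.08 in².
Direct shear f_v = P/L_w = 8.17/17 = 0.4806 kip/in.
Moment M = P × e = 8.17 × 11.5 = 93.955 kip·in; bending f_b = M/S = 3.901 kip/in.
f_max = √(f_v² + f_b²) = √(0.4806² + 3.901²) = 3.931 kip/in.
φr_n = 0.75 × 0.6 × 100 × (0.707 × 0.25) = 7.954 kip/in → adequate.

f_max ≈ 3.93 kip/in; adequate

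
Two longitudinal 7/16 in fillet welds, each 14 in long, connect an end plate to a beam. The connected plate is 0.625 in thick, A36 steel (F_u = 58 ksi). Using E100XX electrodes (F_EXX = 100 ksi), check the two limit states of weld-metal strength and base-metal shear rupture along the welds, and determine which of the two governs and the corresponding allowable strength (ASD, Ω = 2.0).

t_e = 0.707 × 0.4375 = 0.3093 in; L = 28 in.
Weld metal: R_n/Ω = (1/2.0) × 0.6 × 100 × 0.3093 × 28 = 259.8 kips.
Base metal (shear rupture): R_n/Ω = (1/2.0) × 0.6 × 58 × 0.625 × 28 = 304.5 kips.
Governing: weld metal.

R_n/Ω ≈ 260 kips (weld metal governs)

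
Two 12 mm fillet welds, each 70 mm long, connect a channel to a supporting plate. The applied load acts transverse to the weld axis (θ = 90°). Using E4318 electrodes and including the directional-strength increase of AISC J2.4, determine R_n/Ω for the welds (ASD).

R_n/Ω ≈ 230 kN

E43XX → F_EXX = 430 MPa.
t_e = 0.707 × 12 = 8.484 mm; A_we = 8.484 × 140 = 1188 mm².
Directional factor: 1.0 + 0.5 sin^1.5(90°) = 1.5.
F_nw = 0.6 × 430 × 1.5 = 387 MPa.
R_n/Ω = (387 × 1188) / 2.0 × 10⁻³ = 229.8 kN.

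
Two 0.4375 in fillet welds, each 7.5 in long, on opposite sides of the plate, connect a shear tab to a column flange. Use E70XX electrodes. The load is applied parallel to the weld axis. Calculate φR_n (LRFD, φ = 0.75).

φR_n ≈ 146 kips

E70XX → F_EXX = 70 ksi.
Effective throat t_e = 0.707 × 0.4375 = 0.3093 in.
Total length L = 15 in; A_we = 0.3093 × 15 = 4.64 in².
F_nw = 0.6 F_EXX = 0.6 × 70 = 42 ksi.
φR_n = 0.75 × 42 × 4.64 = 146.2 kips.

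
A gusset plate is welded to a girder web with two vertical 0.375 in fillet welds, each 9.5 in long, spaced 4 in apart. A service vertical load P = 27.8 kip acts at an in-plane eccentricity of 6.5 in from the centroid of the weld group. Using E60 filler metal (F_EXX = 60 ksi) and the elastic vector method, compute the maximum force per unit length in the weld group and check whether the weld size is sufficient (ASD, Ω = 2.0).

Total weld length L_w = 19 in. Treat welds as unit-width lines.
Polar moment about centroid: J = 2[d³/12 + d(b/2)²] = 2[9.5³/12 + 9.5×2²] = 218.9 in³.
Direct shear f_v = P/L_w = 27.8 / 19 = 1.463 kip/in (vertical).
Torsion M = P·e = 27.8 × 6.5 = 180.7 kip·in.
Critical point at (x, y) = (2, 4.75) from centroid. f_tx = M·y/J = 3.921 kip/in; f_ty = M·x/J = 1.651 kip/in.
Resultant f_max = √[f_tx² + (f_v + f_ty)²] = √[3.921² + (1.463 + 1.651)²] = 5.007 kip/in.
Capacity per unit length: r_n/Ω = (1/2.0) × 0.6 × 60 × (0.707 × 0.375) = 4.772 kip/in.
5.007 > 4.772 → NOT adequate.

f_max ≈ 5.01 kip/in; NOT adequate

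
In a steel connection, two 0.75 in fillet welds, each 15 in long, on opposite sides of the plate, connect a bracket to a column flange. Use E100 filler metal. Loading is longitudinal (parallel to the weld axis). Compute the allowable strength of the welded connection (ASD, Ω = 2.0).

R_n/Ω ≈ 477 kips

E100XX → F_EXX = 100 ksi.
Effective throat t_e = 0.707 × 0.75 = 0.5302 in.
Total length L = 30 in; A_we = 0.5302 × 30 = 15.91 in².
F_nw = 0.6 F_EXX = 0.6 × 100 = 60 ksi.
R_n = 60 × 15.91 = 954.5 kips; R_n/Ω = 954.5/2.0 = 477.2 kips.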